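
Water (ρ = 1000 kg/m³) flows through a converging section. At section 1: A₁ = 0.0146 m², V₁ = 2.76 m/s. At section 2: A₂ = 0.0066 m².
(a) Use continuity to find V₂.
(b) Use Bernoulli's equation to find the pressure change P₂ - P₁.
(a) Continuity: A₁V₁=A₂V₂ -> V₂=A₁V₁/A₂=0.0146*2.76/0.0066=6.11 m/s
(b) Bernoulli: P₂-P₁=0.5*rho*(V₁^2-V₂^2)/1000=0.5*1000*(2.76^2-6.11^2)/1000=-14.86 kPa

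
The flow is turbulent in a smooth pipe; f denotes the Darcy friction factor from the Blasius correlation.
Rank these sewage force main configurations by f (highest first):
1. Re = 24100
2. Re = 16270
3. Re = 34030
Case 1: f = 0.02536
Case 2: f = 0.02798
Case 3: f = 0.02327
Ranking (highest first): 2, 1, 3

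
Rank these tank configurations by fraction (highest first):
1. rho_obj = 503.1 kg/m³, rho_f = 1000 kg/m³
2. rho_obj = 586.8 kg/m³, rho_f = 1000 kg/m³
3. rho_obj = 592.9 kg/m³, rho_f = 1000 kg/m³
Case 1: fraction = 0.5031
Case 2: fraction = 0.5868
Case 3: fraction = 0.5929
Ranking (highest first): 3, 2, 1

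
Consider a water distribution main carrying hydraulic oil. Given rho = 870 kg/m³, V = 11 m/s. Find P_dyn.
Formula: P_{dyn} = \frac{1}{2} \rho V^2
P_dyn = 0.5·870·11²/1000 = 52.63 kPa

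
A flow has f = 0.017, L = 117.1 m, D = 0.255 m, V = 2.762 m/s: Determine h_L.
Formula: h_L = f \frac{L}{D} \frac{V^2}{2g}
h_L = 0.017·(117.1/0.255)·2.762²/(2·9.81) = 3.035 m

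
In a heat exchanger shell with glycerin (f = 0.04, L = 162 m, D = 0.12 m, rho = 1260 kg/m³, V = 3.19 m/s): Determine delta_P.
Formula: \Delta P = f \frac{L}{D} \frac{\rho V^2}{2}
delta_P = 0.04·(162/0.12)·0.5·1260·3.19²/1000 = 346.2 kPa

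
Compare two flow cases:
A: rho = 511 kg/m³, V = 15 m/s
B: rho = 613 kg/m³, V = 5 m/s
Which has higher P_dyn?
P_dyn(A) = 57.49 kPa, P_dyn(B) = 7.662 kPa. Answer: A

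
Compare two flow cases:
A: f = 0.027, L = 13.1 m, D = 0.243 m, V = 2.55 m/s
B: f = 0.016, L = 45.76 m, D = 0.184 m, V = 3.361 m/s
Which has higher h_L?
h_L(A) = 0.4824 m, h_L(B) = 2.291 m. Answer: B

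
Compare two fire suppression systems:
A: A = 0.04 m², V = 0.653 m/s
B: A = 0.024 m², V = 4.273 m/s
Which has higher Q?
Q(A) = 26.12 L/s, Q(B) = 102.6 L/s. Answer: B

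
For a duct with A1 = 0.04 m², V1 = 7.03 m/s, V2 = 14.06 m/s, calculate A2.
Formula: V_2 = \frac{A_1 V_1}{A_2}
Substituting knowns: 14.06 = 0.04·7.03/A2
Solving for A2: A2 = 0.04·7.03/14.06 = 0.02 m²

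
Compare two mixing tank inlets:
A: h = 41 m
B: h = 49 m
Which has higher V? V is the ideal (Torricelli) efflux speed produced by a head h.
V(A) = 28.36 m/s, V(B) = 31.01 m/s. Answer: B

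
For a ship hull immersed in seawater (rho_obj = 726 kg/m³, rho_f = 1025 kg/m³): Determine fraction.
Formula: f_{sub} = \frac{\rho_{obj}}{\rho_f}
fraction = 726/1025 = 0.7083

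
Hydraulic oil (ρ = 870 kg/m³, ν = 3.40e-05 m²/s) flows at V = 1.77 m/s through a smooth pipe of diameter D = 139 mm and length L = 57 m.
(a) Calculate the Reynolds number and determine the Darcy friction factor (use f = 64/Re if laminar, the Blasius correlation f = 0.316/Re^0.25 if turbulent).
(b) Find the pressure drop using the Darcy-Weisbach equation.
(a) Re = V·D/ν = 1.77·0.139/3.40e-05 = 7236.2 → turbulent (Re > 4000); f = 0.316/Re^0.25 = 0.316/7236.2^0.25 = 0.034262
(b) Darcy-Weisbach: ΔP = f·(L/D)·½ρV²/1000 = 0.034262·(57/0.139)·½·870·1.77²/1000 = 19.15 kPa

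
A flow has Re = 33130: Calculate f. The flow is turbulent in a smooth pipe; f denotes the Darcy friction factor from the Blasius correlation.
Formula: f = \frac{0.316}{Re^{0.25}}
f = 0.316/33130^0.25 = 0.02342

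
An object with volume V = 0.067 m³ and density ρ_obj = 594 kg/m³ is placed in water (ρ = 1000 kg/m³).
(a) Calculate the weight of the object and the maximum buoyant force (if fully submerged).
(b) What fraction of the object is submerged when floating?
(a) W=rho_obj*g*V=594*9.81*0.067=390.4 N; F_B(max)=rho*g*V=1000*9.81*0.067=657.3 N
(b) Floating fraction=rho_obj/rho=594/1000=0.594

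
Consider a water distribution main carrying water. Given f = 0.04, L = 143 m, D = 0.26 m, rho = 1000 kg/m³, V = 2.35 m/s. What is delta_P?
Formula: \Delta P = f \frac{L}{D} \frac{\rho V^2}{2}
delta_P = 0.04·(143/0.26)·0.5·1000·2.35²/1000 = 60.75 kPa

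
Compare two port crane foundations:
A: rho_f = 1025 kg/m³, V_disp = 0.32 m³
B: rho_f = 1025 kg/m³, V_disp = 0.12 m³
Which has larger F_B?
F_B(A) = 3218 N, F_B(B) = 1207 N. Answer: A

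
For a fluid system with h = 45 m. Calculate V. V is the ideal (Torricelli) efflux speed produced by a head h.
Formula: V = \sqrt{2 g h}
V = √(2·9.81·45) = 29.71 m/s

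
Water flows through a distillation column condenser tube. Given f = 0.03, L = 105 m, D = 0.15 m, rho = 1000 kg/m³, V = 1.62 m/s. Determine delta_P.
Formula: \Delta P = f \frac{L}{D} \frac{\rho V^2}{2}
delta_P = 0.03·(105/0.15)·0.5·1000·1.62²/1000 = 27.56 kPa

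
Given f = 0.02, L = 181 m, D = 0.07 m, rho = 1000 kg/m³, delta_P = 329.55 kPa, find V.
Formula: \Delta P = f \frac{L}{D} \frac{\rho V^2}{2}
Substituting knowns: 329.55 = 0.02·(181/0.07)·0.5·1000·V²/1000
Solving for V: V = √((329.55·1000)/(0.02·(181/0.07)·0.5·1000)) = 3.57 m/s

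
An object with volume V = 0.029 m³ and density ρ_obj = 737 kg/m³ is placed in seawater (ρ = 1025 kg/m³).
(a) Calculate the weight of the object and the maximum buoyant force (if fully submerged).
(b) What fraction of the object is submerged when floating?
(a) W=rho_obj*g*V=737*9.81*0.029=209.7 N; F_B(max)=rho*g*V=1025*9.81*0.029=291.6 N
(b) Floating fraction=rho_obj/rho=737/1025=0.719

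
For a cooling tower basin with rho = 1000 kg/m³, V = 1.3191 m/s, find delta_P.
Formula: V = \sqrt{\frac{2 \Delta P}{\rho}}
Substituting knowns: 1.3191 = √(2·(delta_P·1000)/1000)
Solving for delta_P: delta_P = 1.3191²·1000/2/1000 = 0.87 kPa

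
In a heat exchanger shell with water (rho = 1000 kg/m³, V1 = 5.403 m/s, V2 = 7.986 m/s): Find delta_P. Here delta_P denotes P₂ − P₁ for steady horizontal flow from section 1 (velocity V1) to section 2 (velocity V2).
Formula: \Delta P = \frac{1}{2} \rho (V_1^2 - V_2^2)
delta_P = 0.5·1000·(5.403² − 7.986²)/1000 = -17.29 kPa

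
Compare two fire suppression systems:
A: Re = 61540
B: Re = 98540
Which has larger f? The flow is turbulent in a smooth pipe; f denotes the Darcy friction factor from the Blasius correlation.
f(A) = 0.02006, f(B) = 0.01784. Answer: A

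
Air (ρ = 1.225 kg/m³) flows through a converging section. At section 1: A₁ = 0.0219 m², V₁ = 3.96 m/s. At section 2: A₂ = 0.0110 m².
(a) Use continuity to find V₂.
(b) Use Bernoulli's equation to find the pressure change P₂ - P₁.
(a) Continuity: A₁V₁=A₂V₂ -> V₂=A₁V₁/A₂=0.0219*3.96/0.0110=7.88 m/s
(b) Bernoulli: P₂-P₁=0.5*rho*(V₁^2-V₂^2)/1000=0.5*1.225*(3.96^2-7.88^2)/1000=-0.02843 kPa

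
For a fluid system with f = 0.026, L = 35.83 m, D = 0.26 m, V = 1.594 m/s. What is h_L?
Formula: h_L = f \frac{L}{D} \frac{V^2}{2g}
h_L = 0.026·(35.83/0.26)·1.594²/(2·9.81) = 0.464 m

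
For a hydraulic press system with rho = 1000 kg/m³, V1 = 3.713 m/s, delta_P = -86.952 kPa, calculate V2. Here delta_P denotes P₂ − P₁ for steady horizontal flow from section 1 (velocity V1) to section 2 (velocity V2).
Formula: \Delta P = \frac{1}{2} \rho (V_1^2 - V_2^2)
Substituting knowns: -86.952 = 0.5·1000·(3.713² − V2²)/1000
Solving for V2: V2 = √(3.713² − 2·(-86.952·1000)/1000) = 13.7 m/s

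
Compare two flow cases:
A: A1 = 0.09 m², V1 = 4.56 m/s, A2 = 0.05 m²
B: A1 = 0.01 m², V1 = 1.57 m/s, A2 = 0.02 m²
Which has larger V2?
V2(A) = 8.208 m/s, V2(B) = 0.785 m/s. Answer: A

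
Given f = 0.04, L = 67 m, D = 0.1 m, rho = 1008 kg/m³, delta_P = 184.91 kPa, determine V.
Formula: \Delta P = f \frac{L}{D} \frac{\rho V^2}{2}
Substituting knowns: 184.91 = 0.04·(67/0.1)·0.5·1008·V²/1000
Solving for V: V = √((184.91·1000)/(0.04·(67/0.1)·0.5·1008)) = 3.7 m/s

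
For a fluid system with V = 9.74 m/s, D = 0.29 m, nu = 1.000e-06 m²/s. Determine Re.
Formula: Re = \frac{V D}{\nu}
Re = 9.74·0.29/1.000e-06 = 2.825e+06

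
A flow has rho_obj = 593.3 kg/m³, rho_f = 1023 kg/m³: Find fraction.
Formula: f_{sub} = \frac{\rho_{obj}}{\rho_f}
fraction = 593.3/1023 = 0.58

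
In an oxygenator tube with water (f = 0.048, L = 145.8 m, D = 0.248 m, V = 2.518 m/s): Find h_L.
Formula: h_L = f \frac{L}{D} \frac{V^2}{2g}
h_L = 0.048·(145.8/0.248)·2.518²/(2·9.81) = 9.119 m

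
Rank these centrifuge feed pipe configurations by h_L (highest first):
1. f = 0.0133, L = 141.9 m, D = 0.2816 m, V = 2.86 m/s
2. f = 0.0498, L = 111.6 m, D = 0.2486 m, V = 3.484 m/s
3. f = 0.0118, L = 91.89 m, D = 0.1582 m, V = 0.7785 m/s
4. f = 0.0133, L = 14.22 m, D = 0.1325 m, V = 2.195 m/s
Case 1: h_L = 2.794 m
Case 2: h_L = 13.83 m
Case 3: h_L = 0.2117 m
Case 4: h_L = 0.3505 m
Ranking (highest first): 2, 1, 4, 3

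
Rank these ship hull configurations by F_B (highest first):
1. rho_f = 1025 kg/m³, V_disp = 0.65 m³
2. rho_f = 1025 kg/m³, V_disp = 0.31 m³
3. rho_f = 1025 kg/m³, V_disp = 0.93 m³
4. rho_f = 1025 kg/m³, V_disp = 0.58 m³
Case 1: F_B = 6536 N
Case 2: F_B = 3117 N
Case 3: F_B = 9351 N
Case 4: F_B = 5832 N
Ranking (highest first): 3, 1, 4, 2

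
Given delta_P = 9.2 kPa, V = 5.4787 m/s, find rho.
Formula: V = \sqrt{\frac{2 \Delta P}{\rho}}
Substituting knowns: 5.4787 = √(2·(9.2·1000)/rho)
Solving for rho: rho = 2·(9.2·1000)/5.4787² = 613 kg/m³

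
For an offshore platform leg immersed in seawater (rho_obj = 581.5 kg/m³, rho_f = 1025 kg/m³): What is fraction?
Formula: f_{sub} = \frac{\rho_{obj}}{\rho_f}
fraction = 581.5/1025 = 0.5673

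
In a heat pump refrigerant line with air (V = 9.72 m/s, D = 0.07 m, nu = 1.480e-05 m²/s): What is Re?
Formula: Re = \frac{V D}{\nu}
Re = 9.72·0.07/1.480e-05 = 45973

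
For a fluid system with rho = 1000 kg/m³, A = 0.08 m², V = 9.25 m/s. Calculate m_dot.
Formula: \dot{m} = \rho A V
m_dot = 1000·0.08·9.25 = 740 kg/s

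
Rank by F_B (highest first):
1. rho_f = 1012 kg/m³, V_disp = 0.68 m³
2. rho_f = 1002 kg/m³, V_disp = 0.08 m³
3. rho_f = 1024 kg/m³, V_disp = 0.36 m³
Case 1: F_B = 6751 N
Case 2: F_B = 786.4 N
Case 3: F_B = 3616 N
Ranking (highest first): 1, 3, 2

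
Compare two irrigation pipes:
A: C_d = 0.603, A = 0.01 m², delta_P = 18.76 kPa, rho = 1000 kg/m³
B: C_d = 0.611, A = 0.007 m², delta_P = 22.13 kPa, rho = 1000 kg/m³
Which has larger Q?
Q(A) = 36.94 L/s, Q(B) = 28.45 L/s. Answer: A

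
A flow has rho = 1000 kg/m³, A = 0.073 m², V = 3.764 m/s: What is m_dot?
Formula: \dot{m} = \rho A V
m_dot = 1000·0.073·3.764 = 274.8 kg/s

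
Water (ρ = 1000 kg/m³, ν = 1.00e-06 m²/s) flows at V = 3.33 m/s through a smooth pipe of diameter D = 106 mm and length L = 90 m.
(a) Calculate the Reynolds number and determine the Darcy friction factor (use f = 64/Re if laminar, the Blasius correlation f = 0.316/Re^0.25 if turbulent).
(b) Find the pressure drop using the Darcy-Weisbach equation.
(a) Re = V·D/ν = 3.33·0.106/1.00e-06 = 352980 → turbulent (Re > 4000); f = 0.316/Re^0.25 = 0.316/352980^0.25 = 0.012964 (Blasius is strictly valid for Re ≲ 1e5; used here as the smooth-pipe estimate the problem specifies)
(b) Darcy-Weisbach: ΔP = f·(L/D)·½ρV²/1000 = 0.012964·(90/0.106)·½·1000·3.33²/1000 = 61.03 kPa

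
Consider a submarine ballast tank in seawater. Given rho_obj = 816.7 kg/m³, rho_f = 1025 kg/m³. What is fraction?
Formula: f_{sub} = \frac{\rho_{obj}}{\rho_f}
fraction = 816.7/1025 = 0.7968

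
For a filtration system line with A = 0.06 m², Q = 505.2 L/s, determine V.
Formula: Q = A V
Substituting knowns: 505.2 = 0.06·V·1000
Solving for V: V = (505.2/1000)/0.06 = 8.42 m/s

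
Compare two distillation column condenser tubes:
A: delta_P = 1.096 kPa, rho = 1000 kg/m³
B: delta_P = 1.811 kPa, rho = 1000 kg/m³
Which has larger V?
V(A) = 1.481 m/s, V(B) = 1.903 m/s. Answer: B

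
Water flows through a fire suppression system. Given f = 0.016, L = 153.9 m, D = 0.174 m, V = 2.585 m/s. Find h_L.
Formula: h_L = f \frac{L}{D} \frac{V^2}{2g}
h_L = 0.016·(153.9/0.174)·2.585²/(2·9.81) = 4.82 m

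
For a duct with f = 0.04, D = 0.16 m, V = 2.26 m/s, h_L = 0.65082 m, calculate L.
Formula: h_L = f \frac{L}{D} \frac{V^2}{2g}
Substituting knowns: 0.65082 = 0.04·(L/0.16)·2.26²/(2·9.81)
Solving for L: L = 0.65082·2·9.81·0.16/(0.04·2.26²) = 10 m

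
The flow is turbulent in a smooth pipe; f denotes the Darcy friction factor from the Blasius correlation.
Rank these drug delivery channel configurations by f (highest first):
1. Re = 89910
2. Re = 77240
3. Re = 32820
Case 1: f = 0.01825
Case 2: f = 0.01896
Case 3: f = 0.02348
Ranking (highest first): 3, 2, 1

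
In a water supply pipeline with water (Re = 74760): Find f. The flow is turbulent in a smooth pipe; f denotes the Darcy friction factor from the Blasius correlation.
Formula: f = \frac{0.316}{Re^{0.25}}
f = 0.316/74760^0.25 = 0.01911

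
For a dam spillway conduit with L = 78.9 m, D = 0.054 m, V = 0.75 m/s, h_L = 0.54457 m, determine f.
Formula: h_L = f \frac{L}{D} \frac{V^2}{2g}
Substituting knowns: 0.54457 = f·(78.9/0.054)·0.75²/(2·9.81)
Solving for f: f = 0.54457·2·9.81/((78.9/0.054)·0.75²) = 0.013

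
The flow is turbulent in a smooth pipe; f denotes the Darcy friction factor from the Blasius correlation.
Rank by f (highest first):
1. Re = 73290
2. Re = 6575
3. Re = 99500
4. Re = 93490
Case 1: f = 0.01921
Case 2: f = 0.03509
Case 3: f = 0.01779
Case 4: f = 0.01807
Ranking (highest first): 2, 1, 4, 3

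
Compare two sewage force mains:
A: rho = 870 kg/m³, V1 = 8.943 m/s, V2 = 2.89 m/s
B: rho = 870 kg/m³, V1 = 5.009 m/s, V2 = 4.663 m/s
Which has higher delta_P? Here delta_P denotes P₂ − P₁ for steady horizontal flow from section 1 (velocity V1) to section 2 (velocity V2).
delta_P(A) = 31.16 kPa, delta_P(B) = 1.456 kPa. Answer: A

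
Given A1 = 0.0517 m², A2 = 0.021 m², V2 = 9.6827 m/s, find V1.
Formula: V_2 = \frac{A_1 V_1}{A_2}
Substituting knowns: 9.6827 = 0.0517·V1/0.021
Solving for V1: V1 = 9.6827·0.021/0.0517 = 3.933 m/s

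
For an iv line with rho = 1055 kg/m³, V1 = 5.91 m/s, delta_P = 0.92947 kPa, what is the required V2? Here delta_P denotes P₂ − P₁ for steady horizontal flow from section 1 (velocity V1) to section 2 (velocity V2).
Formula: \Delta P = \frac{1}{2} \rho (V_1^2 - V_2^2)
Substituting knowns: 0.92947 = 0.5·1055·(5.91² − V2²)/1000
Solving for V2: V2 = √(5.91² − 2·(0.92947·1000)/1055) = 5.759 m/s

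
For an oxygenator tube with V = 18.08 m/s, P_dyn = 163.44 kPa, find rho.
Formula: P_{dyn} = \frac{1}{2} \rho V^2
Substituting knowns: 163.44 = 0.5·rho·18.08²/1000
Solving for rho: rho = 2·(163.44·1000)/18.08² = 1000 kg/m³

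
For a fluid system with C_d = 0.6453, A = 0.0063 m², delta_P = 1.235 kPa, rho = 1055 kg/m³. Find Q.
Formula: Q = C_d A \sqrt{\frac{2 \Delta P}{\rho}}
Q = 0.6453·0.0063·√(2·(1.235·1000)/1055)·1000 = 6.22 L/s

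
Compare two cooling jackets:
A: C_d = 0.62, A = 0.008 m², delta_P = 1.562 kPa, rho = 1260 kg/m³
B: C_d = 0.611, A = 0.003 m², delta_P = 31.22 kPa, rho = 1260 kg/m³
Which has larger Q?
Q(A) = 7.81 L/s, Q(B) = 12.9 L/s. Answer: B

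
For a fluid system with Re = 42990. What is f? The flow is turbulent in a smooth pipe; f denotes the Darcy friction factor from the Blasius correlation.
Formula: f = \frac{0.316}{Re^{0.25}}
f = 0.316/42990^0.25 = 0.02195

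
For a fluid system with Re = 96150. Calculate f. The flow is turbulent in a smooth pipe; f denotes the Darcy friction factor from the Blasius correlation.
Formula: f = \frac{0.316}{Re^{0.25}}
f = 0.316/96150^0.25 = 0.01795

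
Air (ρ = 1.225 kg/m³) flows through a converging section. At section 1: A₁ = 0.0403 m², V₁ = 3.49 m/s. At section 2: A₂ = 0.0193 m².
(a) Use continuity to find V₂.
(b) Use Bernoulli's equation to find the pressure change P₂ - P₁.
(a) Continuity: A₁V₁=A₂V₂ -> V₂=A₁V₁/A₂=0.0403*3.49/0.0193=7.29 m/s
(b) Bernoulli: P₂-P₁=0.5*rho*(V₁^2-V₂^2)/1000=0.5*1.225*(3.49^2-7.29^2)/1000=-0.02509 kPa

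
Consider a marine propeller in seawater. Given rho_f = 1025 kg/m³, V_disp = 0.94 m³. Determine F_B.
Formula: F_B = \rho_f g V_{disp}
F_B = 1025·9.81·0.94 = 9452 N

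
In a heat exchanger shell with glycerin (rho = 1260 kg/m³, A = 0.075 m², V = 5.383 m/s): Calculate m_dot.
Formula: \dot{m} = \rho A V
m_dot = 1260·0.075·5.383 = 508.7 kg/s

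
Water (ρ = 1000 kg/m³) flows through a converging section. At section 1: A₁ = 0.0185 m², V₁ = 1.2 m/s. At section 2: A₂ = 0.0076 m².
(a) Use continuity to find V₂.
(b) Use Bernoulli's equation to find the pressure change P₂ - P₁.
(a) Continuity: A₁V₁=A₂V₂ -> V₂=A₁V₁/A₂=0.0185*1.2/0.0076=2.92 m/s
(b) Bernoulli: P₂-P₁=0.5*rho*(V₁^2-V₂^2)/1000=0.5*1000*(1.2^2-2.92^2)/1000=-3.543 kPa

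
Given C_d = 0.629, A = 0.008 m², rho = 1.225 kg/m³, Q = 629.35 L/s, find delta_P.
Formula: Q = C_d A \sqrt{\frac{2 \Delta P}{\rho}}
Substituting knowns: 629.35 = 0.629·0.008·√(2·(delta_P·1000)/1.225)·1000
Solving for delta_P: delta_P = ((629.35/1000)/(0.629·0.008))²·1.225/2/1000 = 9.581 kPa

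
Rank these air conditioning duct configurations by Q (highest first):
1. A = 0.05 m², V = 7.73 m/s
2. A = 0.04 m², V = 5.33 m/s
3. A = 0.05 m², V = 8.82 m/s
Case 1: Q = 386.5 L/s
Case 2: Q = 213.2 L/s
Case 3: Q = 441 L/s
Ranking (highest first): 3, 1, 2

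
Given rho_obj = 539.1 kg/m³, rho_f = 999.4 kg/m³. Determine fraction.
Formula: f_{sub} = \frac{\rho_{obj}}{\rho_f}
fraction = 539.1/999.4 = 0.5394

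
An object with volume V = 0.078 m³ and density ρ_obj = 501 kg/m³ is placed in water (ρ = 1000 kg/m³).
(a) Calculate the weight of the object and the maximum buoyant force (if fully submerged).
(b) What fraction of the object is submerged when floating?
(a) W=rho_obj*g*V=501*9.81*0.078=383.4 N; F_B(max)=rho*g*V=1000*9.81*0.078=765.2 N
(b) Floating fraction=rho_obj/rho=501/1000=0.501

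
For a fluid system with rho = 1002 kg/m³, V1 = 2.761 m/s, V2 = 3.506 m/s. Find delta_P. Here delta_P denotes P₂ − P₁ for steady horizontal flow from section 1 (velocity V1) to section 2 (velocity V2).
Formula: \Delta P = \frac{1}{2} \rho (V_1^2 - V_2^2)
delta_P = 0.5·1002·(2.761² − 3.506²)/1000 = -2.339 kPa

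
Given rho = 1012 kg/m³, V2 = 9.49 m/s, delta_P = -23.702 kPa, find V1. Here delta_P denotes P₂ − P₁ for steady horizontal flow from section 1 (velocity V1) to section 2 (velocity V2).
Formula: \Delta P = \frac{1}{2} \rho (V_1^2 - V_2^2)
Substituting knowns: -23.702 = 0.5·1012·(V1² − 9.49²)/1000
Solving for V1: V1 = √(9.49² + 2·(-23.702·1000)/1012) = 6.574 m/s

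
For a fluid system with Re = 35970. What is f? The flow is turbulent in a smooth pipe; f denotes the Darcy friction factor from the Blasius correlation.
Formula: f = \frac{0.316}{Re^{0.25}}
f = 0.316/35970^0.25 = 0.02295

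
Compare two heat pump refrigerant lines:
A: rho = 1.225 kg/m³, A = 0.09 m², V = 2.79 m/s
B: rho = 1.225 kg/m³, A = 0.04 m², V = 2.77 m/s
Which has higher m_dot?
m_dot(A) = 0.3076 kg/s, m_dot(B) = 0.1357 kg/s. Answer: A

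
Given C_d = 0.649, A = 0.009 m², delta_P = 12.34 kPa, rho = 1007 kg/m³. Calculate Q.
Formula: Q = C_d A \sqrt{\frac{2 \Delta P}{\rho}}
Q = 0.649·0.009·√(2·(12.34·1000)/1007)·1000 = 28.92 L/s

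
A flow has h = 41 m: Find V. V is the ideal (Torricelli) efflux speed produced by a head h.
Formula: V = \sqrt{2 g h}
V = √(2·9.81·41) = 28.36 m/s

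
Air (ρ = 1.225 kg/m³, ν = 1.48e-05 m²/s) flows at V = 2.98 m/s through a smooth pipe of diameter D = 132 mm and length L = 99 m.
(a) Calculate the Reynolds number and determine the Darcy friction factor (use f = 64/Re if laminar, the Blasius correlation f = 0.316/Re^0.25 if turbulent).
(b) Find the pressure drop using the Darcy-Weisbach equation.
(a) Re = V·D/ν = 2.98·0.132/1.48e-05 = 26578 → turbulent (Re > 4000); f = 0.316/Re^0.25 = 0.316/26578^0.25 = 0.024749
(b) Darcy-Weisbach: ΔP = f·(L/D)·½ρV²/1000 = 0.024749·(99/0.132)·½·1.225·2.98²/1000 = 0.101 kPa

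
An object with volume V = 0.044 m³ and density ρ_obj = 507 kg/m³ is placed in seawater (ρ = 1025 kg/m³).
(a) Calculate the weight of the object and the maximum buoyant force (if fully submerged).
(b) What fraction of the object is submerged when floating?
(a) W=rho_obj*g*V=507*9.81*0.044=218.8 N; F_B(max)=rho*g*V=1025*9.81*0.044=442.4 N
(b) Floating fraction=rho_obj/rho=507/1025=0.495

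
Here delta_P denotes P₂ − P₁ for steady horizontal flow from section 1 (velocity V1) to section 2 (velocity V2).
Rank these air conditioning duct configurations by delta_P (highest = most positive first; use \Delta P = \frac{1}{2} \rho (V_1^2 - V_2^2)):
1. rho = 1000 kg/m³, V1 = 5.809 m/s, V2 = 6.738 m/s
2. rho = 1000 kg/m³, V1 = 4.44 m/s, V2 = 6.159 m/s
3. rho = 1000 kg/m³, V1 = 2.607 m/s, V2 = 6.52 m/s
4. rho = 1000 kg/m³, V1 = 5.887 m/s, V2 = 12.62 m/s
Case 1: delta_P = -5.828 kPa
Case 2: delta_P = -9.11 kPa
Case 3: delta_P = -17.86 kPa
Case 4: delta_P = -62.3 kPa
Ranking (highest first): 1, 2, 3, 4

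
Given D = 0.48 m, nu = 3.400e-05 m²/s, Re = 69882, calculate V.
Formula: Re = \frac{V D}{\nu}
Substituting knowns: 69882 = V·0.48/3.400e-05
Solving for V: V = 69882·3.400e-05/0.48 = 4.95 m/s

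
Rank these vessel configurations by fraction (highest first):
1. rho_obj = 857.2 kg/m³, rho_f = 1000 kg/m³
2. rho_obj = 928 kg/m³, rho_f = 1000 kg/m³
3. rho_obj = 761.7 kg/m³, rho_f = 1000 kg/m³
Case 1: fraction = 0.8572
Case 2: fraction = 0.928
Case 3: fraction = 0.7617
Ranking (highest first): 2, 1, 3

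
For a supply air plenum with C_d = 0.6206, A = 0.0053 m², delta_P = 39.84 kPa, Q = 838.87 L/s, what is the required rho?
Formula: Q = C_d A \sqrt{\frac{2 \Delta P}{\rho}}
Substituting knowns: 838.87 = 0.6206·0.0053·√(2·(39.84·1000)/rho)·1000
Solving for rho: rho = 2·(39.84·1000)/((838.87/1000)/(0.6206·0.0053))² = 1.225 kg/m³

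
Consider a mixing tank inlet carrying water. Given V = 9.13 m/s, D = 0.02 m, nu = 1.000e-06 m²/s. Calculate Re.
Formula: Re = \frac{V D}{\nu}
Re = 9.13·0.02/1.000e-06 = 182600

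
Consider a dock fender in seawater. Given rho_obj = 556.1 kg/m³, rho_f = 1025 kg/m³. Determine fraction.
Formula: f_{sub} = \frac{\rho_{obj}}{\rho_f}
fraction = 556.1/1025 = 0.5425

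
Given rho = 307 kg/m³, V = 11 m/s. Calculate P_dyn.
Formula: P_{dyn} = \frac{1}{2} \rho V^2
P_dyn = 0.5·307·11²/1000 = 18.57 kPa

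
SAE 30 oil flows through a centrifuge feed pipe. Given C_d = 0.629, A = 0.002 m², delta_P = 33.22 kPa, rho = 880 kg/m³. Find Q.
Formula: Q = C_d A \sqrt{\frac{2 \Delta P}{\rho}}
Q = 0.629·0.002·√(2·(33.22·1000)/880)·1000 = 10.93 L/s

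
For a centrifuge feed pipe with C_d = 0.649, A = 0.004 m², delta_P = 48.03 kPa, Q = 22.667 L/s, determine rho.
Formula: Q = C_d A \sqrt{\frac{2 \Delta P}{\rho}}
Substituting knowns: 22.667 = 0.649·0.004·√(2·(48.03·1000)/rho)·1000
Solving for rho: rho = 2·(48.03·1000)/((22.667/1000)/(0.649·0.004))² = 1260 kg/m³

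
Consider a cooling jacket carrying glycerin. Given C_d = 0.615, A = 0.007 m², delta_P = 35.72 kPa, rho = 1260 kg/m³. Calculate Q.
Formula: Q = C_d A \sqrt{\frac{2 \Delta P}{\rho}}
Q = 0.615·0.007·√(2·(35.72·1000)/1260)·1000 = 32.42 L/s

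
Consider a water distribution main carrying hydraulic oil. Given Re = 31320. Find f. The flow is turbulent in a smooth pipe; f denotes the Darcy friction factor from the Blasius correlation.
Formula: f = \frac{0.316}{Re^{0.25}}
f = 0.316/31320^0.25 = 0.02375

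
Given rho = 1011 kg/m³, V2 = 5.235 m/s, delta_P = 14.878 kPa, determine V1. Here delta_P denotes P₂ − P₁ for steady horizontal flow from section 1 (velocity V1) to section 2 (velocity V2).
Formula: \Delta P = \frac{1}{2} \rho (V_1^2 - V_2^2)
Substituting knowns: 14.878 = 0.5·1011·(V1² − 5.235²)/1000
Solving for V1: V1 = √(5.235² + 2·(14.878·1000)/1011) = 7.539 m/s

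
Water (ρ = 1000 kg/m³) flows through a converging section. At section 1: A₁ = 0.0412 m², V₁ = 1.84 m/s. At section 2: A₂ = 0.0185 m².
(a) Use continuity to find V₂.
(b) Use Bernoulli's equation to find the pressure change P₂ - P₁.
(a) Continuity: A₁V₁=A₂V₂ -> V₂=A₁V₁/A₂=0.0412*1.84/0.0185=4.10 m/s
(b) Bernoulli: P₂-P₁=0.5*rho*(V₁^2-V₂^2)/1000=0.5*1000*(1.84^2-4.10^2)/1000=-6.712 kPa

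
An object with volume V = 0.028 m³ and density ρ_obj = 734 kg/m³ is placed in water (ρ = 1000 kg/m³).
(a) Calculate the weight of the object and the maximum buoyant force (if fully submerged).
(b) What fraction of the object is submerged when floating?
(a) W=rho_obj*g*V=734*9.81*0.028=201.6 N; F_B(max)=rho*g*V=1000*9.81*0.028=274.7 N
(b) Floating fraction=rho_obj/rho=734/1000=0.734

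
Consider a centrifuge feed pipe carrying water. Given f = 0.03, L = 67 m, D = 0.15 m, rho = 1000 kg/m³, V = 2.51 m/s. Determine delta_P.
Formula: \Delta P = f \frac{L}{D} \frac{\rho V^2}{2}
delta_P = 0.03·(67/0.15)·0.5·1000·2.51²/1000 = 42.21 kPa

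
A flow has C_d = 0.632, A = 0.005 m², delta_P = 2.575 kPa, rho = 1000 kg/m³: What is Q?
Formula: Q = C_d A \sqrt{\frac{2 \Delta P}{\rho}}
Q = 0.632·0.005·√(2·(2.575·1000)/1000)·1000 = 7.171 L/s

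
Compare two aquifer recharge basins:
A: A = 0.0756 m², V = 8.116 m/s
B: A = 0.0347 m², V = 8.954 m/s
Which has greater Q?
Q(A) = 613.6 L/s, Q(B) = 310.7 L/s. Answer: A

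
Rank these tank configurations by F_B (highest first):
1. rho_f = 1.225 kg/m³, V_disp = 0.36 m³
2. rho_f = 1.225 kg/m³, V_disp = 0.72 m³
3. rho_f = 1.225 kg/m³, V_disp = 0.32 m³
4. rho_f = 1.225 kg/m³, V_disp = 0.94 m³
Case 1: F_B = 4.326 N
Case 2: F_B = 8.652 N
Case 3: F_B = 3.846 N
Case 4: F_B = 11.3 N
Ranking (highest first): 4, 2, 1, 3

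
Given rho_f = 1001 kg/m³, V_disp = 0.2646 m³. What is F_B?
Formula: F_B = \rho_f g V_{disp}
F_B = 1001·9.81·0.2646 = 2598 N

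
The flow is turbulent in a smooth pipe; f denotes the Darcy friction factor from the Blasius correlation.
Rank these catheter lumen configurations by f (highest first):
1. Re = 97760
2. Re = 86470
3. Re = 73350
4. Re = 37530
Case 1: f = 0.01787
Case 2: f = 0.01843
Case 3: f = 0.0192
Case 4: f = 0.0227
Ranking (highest first): 4, 3, 2, 1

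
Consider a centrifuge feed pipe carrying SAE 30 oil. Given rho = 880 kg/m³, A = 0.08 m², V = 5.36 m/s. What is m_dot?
Formula: \dot{m} = \rho A V
m_dot = 880·0.08·5.36 = 377.3 kg/s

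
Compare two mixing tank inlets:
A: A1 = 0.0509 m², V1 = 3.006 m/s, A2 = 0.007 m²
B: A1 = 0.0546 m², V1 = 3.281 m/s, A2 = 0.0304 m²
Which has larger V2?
V2(A) = 21.86 m/s, V2(B) = 5.893 m/s. Answer: A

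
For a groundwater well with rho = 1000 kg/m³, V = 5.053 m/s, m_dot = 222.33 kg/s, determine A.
Formula: \dot{m} = \rho A V
Substituting knowns: 222.33 = 1000·A·5.053
Solving for A: A = 222.33/(1000·5.053) = 0.044 m²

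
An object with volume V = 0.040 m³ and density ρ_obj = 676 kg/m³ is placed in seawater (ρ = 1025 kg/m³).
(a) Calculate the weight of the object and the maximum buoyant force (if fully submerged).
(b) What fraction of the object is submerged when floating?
(a) W=rho_obj*g*V=676*9.81*0.040=265.3 N; F_B(max)=rho*g*V=1025*9.81*0.040=402.2 N
(b) Floating fraction=rho_obj/rho=676/1025=0.660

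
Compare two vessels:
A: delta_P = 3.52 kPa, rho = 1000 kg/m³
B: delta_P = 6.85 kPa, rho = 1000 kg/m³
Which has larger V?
V(A) = 2.653 m/s, V(B) = 3.701 m/s. Answer: B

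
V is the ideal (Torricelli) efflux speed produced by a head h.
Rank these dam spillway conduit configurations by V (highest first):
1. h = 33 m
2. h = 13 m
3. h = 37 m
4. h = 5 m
Case 1: V = 25.45 m/s
Case 2: V = 15.97 m/s
Case 3: V = 26.94 m/s
Case 4: V = 9.905 m/s
Ranking (highest first): 3, 1, 2, 4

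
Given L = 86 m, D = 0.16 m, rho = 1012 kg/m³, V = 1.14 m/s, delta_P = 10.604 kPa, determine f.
Formula: \Delta P = f \frac{L}{D} \frac{\rho V^2}{2}
Substituting knowns: 10.604 = f·(86/0.16)·0.5·1012·1.14²/1000
Solving for f: f = (10.604·1000)/((86/0.16)·0.5·1012·1.14²) = 0.03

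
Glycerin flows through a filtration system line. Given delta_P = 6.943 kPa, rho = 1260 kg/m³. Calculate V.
Formula: V = \sqrt{\frac{2 \Delta P}{\rho}}
V = √(2·(6.943·1000)/1260) = 3.32 m/s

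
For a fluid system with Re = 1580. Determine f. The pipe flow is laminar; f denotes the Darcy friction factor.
Formula: f = \frac{64}{Re}
f = 64/1580 = 0.04051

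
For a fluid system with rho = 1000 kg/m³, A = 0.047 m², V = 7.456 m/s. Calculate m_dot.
Formula: \dot{m} = \rho A V
m_dot = 1000·0.047·7.456 = 350.4 kg/s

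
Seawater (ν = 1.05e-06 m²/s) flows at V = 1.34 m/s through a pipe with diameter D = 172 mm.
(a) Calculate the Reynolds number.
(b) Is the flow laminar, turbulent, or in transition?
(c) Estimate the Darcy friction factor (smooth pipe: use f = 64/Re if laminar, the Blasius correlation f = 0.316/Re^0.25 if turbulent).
(a) Re = V·D/ν = 1.34·0.172/1.05e-06 = 219500
(b) Flow regime: turbulent (Re > 4000)
(c) Friction factor: f = 0.316/Re^0.25 = 0.316/219500^0.25 = 0.0146 (Blasius is strictly valid for Re ≲ 1e5; used here as the smooth-pipe estimate the problem specifies)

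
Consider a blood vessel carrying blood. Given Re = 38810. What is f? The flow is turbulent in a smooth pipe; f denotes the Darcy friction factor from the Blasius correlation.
Formula: f = \frac{0.316}{Re^{0.25}}
f = 0.316/38810^0.25 = 0.02251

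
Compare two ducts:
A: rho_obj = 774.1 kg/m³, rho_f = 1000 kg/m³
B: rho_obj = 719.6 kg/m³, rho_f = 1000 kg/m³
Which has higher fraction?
fraction(A) = 0.7741, fraction(B) = 0.7196. Answer: A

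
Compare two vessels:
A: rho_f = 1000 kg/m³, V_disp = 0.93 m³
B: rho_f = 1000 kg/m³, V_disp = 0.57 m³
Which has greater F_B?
F_B(A) = 9123 N, F_B(B) = 5592 N. Answer: A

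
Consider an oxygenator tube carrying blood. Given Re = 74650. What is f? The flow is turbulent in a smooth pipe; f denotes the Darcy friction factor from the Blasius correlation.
Formula: f = \frac{0.316}{Re^{0.25}}
f = 0.316/74650^0.25 = 0.01912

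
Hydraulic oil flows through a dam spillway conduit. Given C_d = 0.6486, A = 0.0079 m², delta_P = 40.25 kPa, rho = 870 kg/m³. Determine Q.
Formula: Q = C_d A \sqrt{\frac{2 \Delta P}{\rho}}
Q = 0.6486·0.0079·√(2·(40.25·1000)/870)·1000 = 49.29 L/s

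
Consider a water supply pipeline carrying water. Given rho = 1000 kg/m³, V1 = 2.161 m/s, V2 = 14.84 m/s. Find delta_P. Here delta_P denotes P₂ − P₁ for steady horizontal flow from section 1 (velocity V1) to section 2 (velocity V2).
Formula: \Delta P = \frac{1}{2} \rho (V_1^2 - V_2^2)
delta_P = 0.5·1000·(2.161² − 14.84²)/1000 = -107.8 kPa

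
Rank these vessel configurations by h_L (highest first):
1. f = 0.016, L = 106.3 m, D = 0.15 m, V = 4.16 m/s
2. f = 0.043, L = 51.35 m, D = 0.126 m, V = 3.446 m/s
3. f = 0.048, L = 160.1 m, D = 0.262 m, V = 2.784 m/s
Case 1: h_L = 10 m
Case 2: h_L = 10.61 m
Case 3: h_L = 11.59 m
Ranking (highest first): 3, 2, 1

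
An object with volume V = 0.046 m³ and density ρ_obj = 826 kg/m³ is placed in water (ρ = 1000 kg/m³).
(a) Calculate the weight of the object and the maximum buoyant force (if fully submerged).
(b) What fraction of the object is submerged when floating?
(a) W=rho_obj*g*V=826*9.81*0.046=372.7 N; F_B(max)=rho*g*V=1000*9.81*0.046=451.3 N
(b) Floating fraction=rho_obj/rho=826/1000=0.826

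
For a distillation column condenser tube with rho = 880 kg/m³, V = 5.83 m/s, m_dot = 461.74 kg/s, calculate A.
Formula: \dot{m} = \rho A V
Substituting knowns: 461.74 = 880·A·5.83
Solving for A: A = 461.74/(880·5.83) = 0.09 m²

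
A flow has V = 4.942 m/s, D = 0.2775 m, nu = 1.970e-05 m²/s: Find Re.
Formula: Re = \frac{V D}{\nu}
Re = 4.942·0.2775/1.970e-05 = 69614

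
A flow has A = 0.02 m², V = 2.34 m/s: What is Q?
Formula: Q = A V
Q = 0.02·2.34·1000 = 46.8 L/s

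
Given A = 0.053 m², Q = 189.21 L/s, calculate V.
Formula: Q = A V
Substituting knowns: 189.21 = 0.053·V·1000
Solving for V: V = (189.21/1000)/0.053 = 3.57 m/s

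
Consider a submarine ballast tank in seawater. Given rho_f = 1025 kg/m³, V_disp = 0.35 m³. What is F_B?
Formula: F_B = \rho_f g V_{disp}
F_B = 1025·9.81·0.35 = 3519 N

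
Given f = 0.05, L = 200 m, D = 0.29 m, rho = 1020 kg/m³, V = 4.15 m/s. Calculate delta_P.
Formula: \Delta P = f \frac{L}{D} \frac{\rho V^2}{2}
delta_P = 0.05·(200/0.29)·0.5·1020·4.15²/1000 = 302.9 kPa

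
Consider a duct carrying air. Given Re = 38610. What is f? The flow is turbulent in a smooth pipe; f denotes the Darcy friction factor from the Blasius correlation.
Formula: f = \frac{0.316}{Re^{0.25}}
f = 0.316/38610^0.25 = 0.02254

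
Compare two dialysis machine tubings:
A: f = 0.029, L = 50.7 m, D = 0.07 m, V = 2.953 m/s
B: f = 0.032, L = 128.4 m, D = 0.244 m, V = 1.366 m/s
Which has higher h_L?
h_L(A) = 9.335 m, h_L(B) = 1.602 m. Answer: A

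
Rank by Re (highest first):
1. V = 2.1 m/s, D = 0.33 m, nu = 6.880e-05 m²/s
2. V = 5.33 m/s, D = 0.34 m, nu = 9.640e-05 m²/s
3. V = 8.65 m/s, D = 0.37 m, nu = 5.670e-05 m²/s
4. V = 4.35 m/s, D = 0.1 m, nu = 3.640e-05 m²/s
Case 1: Re = 10073
Case 2: Re = 18799
Case 3: Re = 56446
Case 4: Re = 11951
Ranking (highest first): 3, 2, 4, 1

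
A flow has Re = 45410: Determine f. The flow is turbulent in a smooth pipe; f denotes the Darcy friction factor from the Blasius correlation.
Formula: f = \frac{0.316}{Re^{0.25}}
f = 0.316/45410^0.25 = 0.02165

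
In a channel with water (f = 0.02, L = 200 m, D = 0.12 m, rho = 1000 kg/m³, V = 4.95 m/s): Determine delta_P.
Formula: \Delta P = f \frac{L}{D} \frac{\rho V^2}{2}
delta_P = 0.02·(200/0.12)·0.5·1000·4.95²/1000 = 408.4 kPa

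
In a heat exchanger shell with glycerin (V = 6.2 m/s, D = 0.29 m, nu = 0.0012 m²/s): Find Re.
Formula: Re = \frac{V D}{\nu}
Re = 6.2·0.29/0.0012 = 1498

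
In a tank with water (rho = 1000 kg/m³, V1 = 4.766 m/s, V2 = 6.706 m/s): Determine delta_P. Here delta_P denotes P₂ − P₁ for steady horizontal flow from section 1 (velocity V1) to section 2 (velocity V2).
Formula: \Delta P = \frac{1}{2} \rho (V_1^2 - V_2^2)
delta_P = 0.5·1000·(4.766² − 6.706²)/1000 = -11.13 kPa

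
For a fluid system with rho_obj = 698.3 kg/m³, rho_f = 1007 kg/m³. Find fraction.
Formula: f_{sub} = \frac{\rho_{obj}}{\rho_f}
fraction = 698.3/1007 = 0.6934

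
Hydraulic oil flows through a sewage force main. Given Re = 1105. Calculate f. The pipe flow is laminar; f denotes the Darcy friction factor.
Formula: f = \frac{64}{Re}
f = 64/1105 = 0.05792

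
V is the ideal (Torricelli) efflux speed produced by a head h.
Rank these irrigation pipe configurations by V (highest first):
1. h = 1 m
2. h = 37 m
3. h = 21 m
Case 1: V = 4.429 m/s
Case 2: V = 26.94 m/s
Case 3: V = 20.3 m/s
Ranking (highest first): 2, 3, 1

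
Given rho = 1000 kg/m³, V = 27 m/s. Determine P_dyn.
Formula: P_{dyn} = \frac{1}{2} \rho V^2
P_dyn = 0.5·1000·27²/1000 = 364.5 kPa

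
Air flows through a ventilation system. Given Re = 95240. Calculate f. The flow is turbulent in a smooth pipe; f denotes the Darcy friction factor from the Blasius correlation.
Formula: f = \frac{0.316}{Re^{0.25}}
f = 0.316/95240^0.25 = 0.01799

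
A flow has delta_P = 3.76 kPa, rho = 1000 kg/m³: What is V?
Formula: V = \sqrt{\frac{2 \Delta P}{\rho}}
V = √(2·(3.76·1000)/1000) = 2.742 m/s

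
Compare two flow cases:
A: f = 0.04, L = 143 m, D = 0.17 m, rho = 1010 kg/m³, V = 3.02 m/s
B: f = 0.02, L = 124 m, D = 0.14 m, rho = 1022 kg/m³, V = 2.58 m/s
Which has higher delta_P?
delta_P(A) = 155 kPa, delta_P(B) = 60.25 kPa. Answer: A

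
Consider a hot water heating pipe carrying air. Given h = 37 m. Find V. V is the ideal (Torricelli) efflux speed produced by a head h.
Formula: V = \sqrt{2 g h}
V = √(2·9.81·37) = 26.94 m/s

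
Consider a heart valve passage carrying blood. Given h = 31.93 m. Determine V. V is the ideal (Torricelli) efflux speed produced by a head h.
Formula: V = \sqrt{2 g h}
V = √(2·9.81·31.93) = 25.03 m/s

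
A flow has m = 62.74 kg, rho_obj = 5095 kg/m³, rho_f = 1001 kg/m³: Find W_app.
Formula: W_{app} = mg\left(1 - \frac{\rho_f}{\rho_{obj}}\right)
W_app = 62.74·9.81·(1 − 1001/5095) = 494.6 N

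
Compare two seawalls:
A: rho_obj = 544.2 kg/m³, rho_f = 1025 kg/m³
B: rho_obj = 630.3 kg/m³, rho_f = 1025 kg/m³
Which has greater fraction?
fraction(A) = 0.5309, fraction(B) = 0.6149. Answer: B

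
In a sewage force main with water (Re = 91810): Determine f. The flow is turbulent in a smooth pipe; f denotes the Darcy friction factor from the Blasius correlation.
Formula: f = \frac{0.316}{Re^{0.25}}
f = 0.316/91810^0.25 = 0.01815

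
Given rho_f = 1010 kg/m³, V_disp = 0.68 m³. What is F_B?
Formula: F_B = \rho_f g V_{disp}
F_B = 1010·9.81·0.68 = 6738 N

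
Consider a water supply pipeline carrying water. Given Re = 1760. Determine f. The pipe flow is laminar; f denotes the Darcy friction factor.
Formula: f = \frac{64}{Re}
f = 64/1760 = 0.03636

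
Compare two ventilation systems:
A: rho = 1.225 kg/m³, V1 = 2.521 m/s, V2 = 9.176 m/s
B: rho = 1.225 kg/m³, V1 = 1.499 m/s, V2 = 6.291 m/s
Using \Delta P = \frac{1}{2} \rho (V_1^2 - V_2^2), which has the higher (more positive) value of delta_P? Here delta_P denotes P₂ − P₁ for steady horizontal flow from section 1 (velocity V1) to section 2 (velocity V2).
delta_P(A) = -0.04768 kPa, delta_P(B) = -0.02286 kPa. Answer: B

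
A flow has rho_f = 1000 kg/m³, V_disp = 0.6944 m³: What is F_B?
Formula: F_B = \rho_f g V_{disp}
F_B = 1000·9.81·0.6944 = 6812 N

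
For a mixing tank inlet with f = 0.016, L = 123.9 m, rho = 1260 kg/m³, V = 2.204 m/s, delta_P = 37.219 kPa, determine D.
Formula: \Delta P = f \frac{L}{D} \frac{\rho V^2}{2}
Substituting knowns: 37.219 = 0.016·(123.9/D)·0.5·1260·2.204²/1000
Solving for D: D = 0.016·123.9·0.5·1260·2.204²/(37.219·1000) = 0.163 m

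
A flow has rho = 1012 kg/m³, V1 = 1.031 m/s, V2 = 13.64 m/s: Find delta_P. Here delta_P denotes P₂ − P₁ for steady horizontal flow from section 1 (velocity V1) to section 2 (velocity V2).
Formula: \Delta P = \frac{1}{2} \rho (V_1^2 - V_2^2)
delta_P = 0.5·1012·(1.031² − 13.64²)/1000 = -93.6 kPa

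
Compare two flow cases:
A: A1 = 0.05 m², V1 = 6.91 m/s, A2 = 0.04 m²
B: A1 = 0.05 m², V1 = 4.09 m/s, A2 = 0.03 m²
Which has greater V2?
V2(A) = 8.638 m/s, V2(B) = 6.817 m/s. Answer: A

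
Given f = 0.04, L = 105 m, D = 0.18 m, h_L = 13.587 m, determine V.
Formula: h_L = f \frac{L}{D} \frac{V^2}{2g}
Substituting knowns: 13.587 = 0.04·(105/0.18)·V²/(2·9.81)
Solving for V: V = √(13.587·2·9.81/(0.04·(105/0.18))) = 3.38 m/s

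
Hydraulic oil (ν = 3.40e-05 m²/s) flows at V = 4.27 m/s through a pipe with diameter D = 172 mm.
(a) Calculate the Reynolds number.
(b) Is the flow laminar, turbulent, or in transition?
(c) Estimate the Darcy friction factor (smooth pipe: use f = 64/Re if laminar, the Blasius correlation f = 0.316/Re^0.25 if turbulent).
(a) Re = V·D/ν = 4.27·0.172/3.40e-05 = 21601
(b) Flow regime: turbulent (Re > 4000)
(c) Friction factor: f = 0.316/Re^0.25 = 0.316/21601^0.25 = 0.02607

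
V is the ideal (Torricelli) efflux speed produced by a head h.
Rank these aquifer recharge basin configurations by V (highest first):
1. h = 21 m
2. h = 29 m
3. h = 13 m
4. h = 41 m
Case 1: V = 20.3 m/s
Case 2: V = 23.85 m/s
Case 3: V = 15.97 m/s
Case 4: V = 28.36 m/s
Ranking (highest first): 4, 2, 1, 3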